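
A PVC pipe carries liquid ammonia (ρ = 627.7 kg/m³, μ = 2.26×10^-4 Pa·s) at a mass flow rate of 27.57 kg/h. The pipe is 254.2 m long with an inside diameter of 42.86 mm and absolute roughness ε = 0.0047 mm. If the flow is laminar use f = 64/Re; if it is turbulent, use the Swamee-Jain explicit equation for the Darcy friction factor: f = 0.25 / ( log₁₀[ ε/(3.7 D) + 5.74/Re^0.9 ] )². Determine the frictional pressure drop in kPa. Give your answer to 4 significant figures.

ṁ = 27.57 kg/h = 27.57/3600 = 0.007658 kg/s.
A = πD²/4 = π(0.04286)²/4 = 0.001443 m²; mean velocity V = ṁ/(ρA) = 0.007658/(627.7 · 0.001443) = 0.008456 m/s.
Reynolds number Re = ρVD/μ = 627.7 · 0.008456 · 0.04286 / 0.000226 = 1007.
Re < 2300 → laminar flow, so f = 64/Re = 64/1007 = 0.06358 (the turbulent correlation is not needed).
Darcy-Weisbach: ΔP = f(L/D)(ρV²/2) = 0.06358·(254.2/0.04286)·(627.7·0.008456²/2) = 0.06358·5931·0.02244 = 8.463 Pa.
ΔP = 8.463 Pa = 0.008463 kPa.

ΔP ≈ 0.008463 kPa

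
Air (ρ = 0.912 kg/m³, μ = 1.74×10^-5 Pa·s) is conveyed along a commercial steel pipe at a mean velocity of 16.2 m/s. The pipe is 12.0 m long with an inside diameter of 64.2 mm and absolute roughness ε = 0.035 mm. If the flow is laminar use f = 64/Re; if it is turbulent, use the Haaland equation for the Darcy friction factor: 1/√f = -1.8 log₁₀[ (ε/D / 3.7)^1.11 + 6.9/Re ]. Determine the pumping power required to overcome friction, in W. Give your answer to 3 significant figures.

Reynolds number Re = ρVD/μ = 0.912 · 16.2 · 0.0642 / 1.74e-05 = 5.451e+04.
Re > 4000 → turbulent. Relative roughness ε/D = 3.5e-05/0.0642 = 0.000545. Haaland: 1/√f = -1.8 log₁₀[(0.000545/3.7)^1.11 + 6.9/5.451e+04] = -1.8 log₁₀[5.58e-05 + 0.000127] = 6.73, so f = 0.02208.
Darcy-Weisbach: ΔP = f(L/D)(ρV²/2) = 0.02208·(12/0.0642)·(0.912·16.2²/2) = 0.02208·186.9·119.7 = 493.8 Pa.
Q = V·A = 16.2·0.003237 = 0.05244 m³/s.
Pumping power P = QΔP = 0.05244·493.8 = 25.90 W = 25.9 W.

P ≈ 25.9 W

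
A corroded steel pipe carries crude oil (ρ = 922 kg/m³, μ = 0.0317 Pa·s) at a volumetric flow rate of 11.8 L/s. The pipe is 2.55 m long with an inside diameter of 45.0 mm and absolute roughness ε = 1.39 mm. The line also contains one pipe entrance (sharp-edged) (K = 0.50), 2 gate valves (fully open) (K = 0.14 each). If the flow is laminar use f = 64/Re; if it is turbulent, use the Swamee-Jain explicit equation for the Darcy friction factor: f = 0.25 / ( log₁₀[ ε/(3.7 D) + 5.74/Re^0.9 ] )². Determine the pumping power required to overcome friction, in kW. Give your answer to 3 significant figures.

P ≈ 1.29 kW

Q = 11.8 L/s = 11.8/1000 = 0.0118 m³/s.
Cross-sectional area A = πD²/4 = π(0.045)²/4 = 0.00159 m²; mean velocity V = Q/A = 0.0118/0.00159 = 7.419 m/s.
Reynolds number Re = ρVD/μ = 922 · 7.419 · 0.045 / 0.0317 = 9711.
Re > 4000 → turbulent. Relative roughness ε/D = 0.00139/0.045 = 0.0309. Swamee-Jain: f = 0.25/(log₁₀[0.0309/3.7 + 5.74/9711^0.9])² = 0.25/(log₁₀[0.00835 + 0.00148])² = 0.25/(-2.008)² = 0.06203.
Total minor-loss coefficient ΣK = 1·0.5 + 2·0.14 = 0.78.
ΔP = [f·L/D + ΣK]·(ρV²/2) = [0.06203·2.55/0.045 + 0.78]·(922·7.419²/2) = [3.515 + 0.78]·2.538e+04 = 1.09e+05 Pa.
Pumping power P = QΔP = 0.0118·1.09e+05 = 1286 W = 1.29 kW.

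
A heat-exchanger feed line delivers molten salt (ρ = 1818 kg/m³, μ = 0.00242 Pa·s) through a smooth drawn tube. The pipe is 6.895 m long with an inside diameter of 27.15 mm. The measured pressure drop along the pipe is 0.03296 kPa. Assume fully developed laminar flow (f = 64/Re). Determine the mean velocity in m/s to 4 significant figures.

V ≈ 0.04550 m/s

For laminar flow, f = 64/Re with Re = ρVD/μ, so Darcy-Weisbach reduces to ΔP = 32μLV/D². Solving for V: V = ΔP·D²/(32μL) = 32.96·(0.02715)²/(32·0.00242·6.895) = 0.0455 m/s.
Check: Re = ρVD/μ = 1818·0.0455·0.02715/0.00242 = 928.1 < 2300, so the laminar assumption holds.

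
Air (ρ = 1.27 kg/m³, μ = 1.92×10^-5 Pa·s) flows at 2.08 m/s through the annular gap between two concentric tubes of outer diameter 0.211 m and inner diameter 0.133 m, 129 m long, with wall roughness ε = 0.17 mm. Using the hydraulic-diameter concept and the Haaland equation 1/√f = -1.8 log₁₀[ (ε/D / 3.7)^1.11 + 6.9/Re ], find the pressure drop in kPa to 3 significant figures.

Hydraulic diameter D_h = 4A/P = D_o - D_i = 0.211 - 0.133 = 0.078 m.
Re = ρVD_h/μ = 1.27·2.08·0.078/1.92e-05 = 1.073e+04.
ε/D_h = 0.00017/0.078 = 0.00218; Haaland gives 1/√f = -1.8 log₁₀[0.00026+0.000643] = 5.48, so f = 0.0333.
ΔP = f(L/D_h)(ρV²/2) = 0.0333·129/0.078·2.747 = 151.3 Pa.
ΔP = 0.151 kPa.

ΔP ≈ 0.151 kPa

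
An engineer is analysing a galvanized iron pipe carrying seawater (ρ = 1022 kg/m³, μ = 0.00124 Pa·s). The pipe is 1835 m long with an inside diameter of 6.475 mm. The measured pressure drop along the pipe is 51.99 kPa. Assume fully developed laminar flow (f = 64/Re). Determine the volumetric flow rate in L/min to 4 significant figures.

For laminar flow, f = 64/Re with Re = ρVD/μ, so Darcy-Weisbach reduces to ΔP = 32μLV/D². Solving for V: V = ΔP·D²/(32μL) = 5.199e+04·(0.006475)²/(32·0.00124·1835) = 0.02994 m/s.
Check: Re = ρVD/μ = 1022·0.02994·0.006475/0.00124 = 159.8 < 2300, so the laminar assumption holds.
Q = V·A = 0.02994·(π/4·0.006475²) = 9.857e-07 m³/s = 0.05914 L/min.

Q ≈ 0.05914 L/min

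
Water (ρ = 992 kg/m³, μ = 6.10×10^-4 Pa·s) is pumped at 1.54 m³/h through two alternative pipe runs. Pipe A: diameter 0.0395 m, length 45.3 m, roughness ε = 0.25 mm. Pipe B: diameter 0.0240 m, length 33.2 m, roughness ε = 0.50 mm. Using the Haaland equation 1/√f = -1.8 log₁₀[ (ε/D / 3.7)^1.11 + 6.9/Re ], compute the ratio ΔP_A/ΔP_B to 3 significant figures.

ΔP_A/ΔP_B ≈ 0.0801

Pipe A: V = Q/A = 0.0004278/0.001225 = 0.3491 m/s; Re = 2.242e+04; ε/D = 0.00633; Haaland → f = 0.03578; ΔP_A = f(L/D)(ρV²/2) = 2480 Pa.
Pipe B: V = Q/A = 0.0004278/0.0004524 = 0.9456 m/s; Re = 3.691e+04; ε/D = 0.0208; Haaland → f = 0.0505; ΔP_B = f(L/D)(ρV²/2) = 3.098e+04 Pa.
ΔP_A/ΔP_B = 2480/3.098e+04 = 0.0801.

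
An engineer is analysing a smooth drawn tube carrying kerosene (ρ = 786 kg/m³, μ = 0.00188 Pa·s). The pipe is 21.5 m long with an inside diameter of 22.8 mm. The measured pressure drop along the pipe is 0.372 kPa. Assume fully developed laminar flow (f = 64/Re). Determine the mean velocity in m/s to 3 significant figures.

For laminar flow, f = 64/Re with Re = ρVD/μ, so Darcy-Weisbach reduces to ΔP = 32μLV/D². Solving for V: V = ΔP·D²/(32μL) = 372·(0.0228)²/(32·0.00188·21.5) = 0.1495 m/s.
Check: Re = ρVD/μ = 786·0.1495·0.0228/0.00188 = 1425 < 2300, so the laminar assumption holds.

V ≈ 0.150 m/s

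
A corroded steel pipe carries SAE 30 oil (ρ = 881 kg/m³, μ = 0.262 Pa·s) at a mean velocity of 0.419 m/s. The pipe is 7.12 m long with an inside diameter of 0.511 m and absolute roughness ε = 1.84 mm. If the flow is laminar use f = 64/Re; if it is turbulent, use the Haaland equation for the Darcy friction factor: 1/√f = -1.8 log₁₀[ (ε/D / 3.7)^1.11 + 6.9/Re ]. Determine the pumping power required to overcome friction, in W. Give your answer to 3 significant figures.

Reynolds number Re = ρVD/μ = 881 · 0.419 · 0.511 / 0.262 = 720.
Re < 2300 → laminar flow, so f = 64/Re = 64/720 = 0.08889 (the turbulent correlation is not needed).
Darcy-Weisbach: ΔP = f(L/D)(ρV²/2) = 0.08889·(7.12/0.511)·(881·0.419²/2) = 0.08889·13.93·77.33 = 95.79 Pa.
Q = V·A = 0.419·0.2051 = 0.08593 m³/s.
Pumping power P = QΔP = 0.08593·95.79 = 8.231 W = 8.23 W.

P ≈ 8.23 W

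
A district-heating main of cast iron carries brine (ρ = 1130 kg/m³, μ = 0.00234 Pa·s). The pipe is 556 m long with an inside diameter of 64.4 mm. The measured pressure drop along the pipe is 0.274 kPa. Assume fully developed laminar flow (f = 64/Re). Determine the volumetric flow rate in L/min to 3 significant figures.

For laminar flow, f = 64/Re with Re = ρVD/μ, so Darcy-Weisbach reduces to ΔP = 32μLV/D². Solving for V: V = ΔP·D²/(32μL) = 274·(0.0644)²/(32·0.00234·556) = 0.02729 m/s.
Check: Re = ρVD/μ = 1130·0.02729·0.0644/0.00234 = 848.8 < 2300, so the laminar assumption holds.
Q = V·A = 0.02729·(π/4·0.0644²) = 8.891e-05 m³/s = 5.33 L/min.

Q ≈ 5.33 L/min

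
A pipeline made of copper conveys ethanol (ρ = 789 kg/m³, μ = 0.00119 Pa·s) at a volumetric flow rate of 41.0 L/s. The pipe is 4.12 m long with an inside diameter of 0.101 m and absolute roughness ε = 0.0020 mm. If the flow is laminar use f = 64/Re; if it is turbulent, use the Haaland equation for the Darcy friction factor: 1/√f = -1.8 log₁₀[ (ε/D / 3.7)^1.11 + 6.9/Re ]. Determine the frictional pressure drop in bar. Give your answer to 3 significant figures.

ΔP ≈ 0.0597 bar

Q = 41.0 L/s = 41.0/1000 = 0.041 m³/s.
Cross-sectional area A = πD²/4 = π(0.101)²/4 = 0.008012 m²; mean velocity V = Q/A = 0.041/0.008012 = 5.117 m/s.
Reynolds number Re = ρVD/μ = 789 · 5.117 · 0.101 / 0.00119 = 3.427e+05.
Re > 4000 → turbulent. Relative roughness ε/D = 2e-06/0.101 = 1.98e-05. Haaland: 1/√f = -1.8 log₁₀[(1.98e-05/3.7)^1.11 + 6.9/3.427e+05] = -1.8 log₁₀[1.41e-06 + 2.01e-05] = 8.4, so f = 0.01417.
Darcy-Weisbach: ΔP = f(L/D)(ρV²/2) = 0.01417·(4.12/0.101)·(789·5.117²/2) = 0.01417·40.79·1.033e+04 = 5973 Pa.
ΔP = 5973 Pa = 0.0597 bar.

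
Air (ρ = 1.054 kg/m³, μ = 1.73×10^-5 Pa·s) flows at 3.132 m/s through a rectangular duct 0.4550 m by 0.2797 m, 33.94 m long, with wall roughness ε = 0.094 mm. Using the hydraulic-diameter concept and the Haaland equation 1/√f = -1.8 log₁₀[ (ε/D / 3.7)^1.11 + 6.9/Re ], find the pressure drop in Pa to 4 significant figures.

Hydraulic diameter D_h = 4A/P = 4·(0.455·0.2797)/(2·(0.455+0.2797)) = 0.5091/1.469 = 0.3464 m.
Re = ρVD_h/μ = 1.054·3.132·0.3464/1.73e-05 = 6.611e+04.
ε/D_h = 9.4e-05/0.3464 = 0.000271; Haaland gives 1/√f = -1.8 log₁₀[2.57e-05+0.000104] = 6.994, so f = 0.02044.
ΔP = f(L/D_h)(ρV²/2) = 0.02044·33.94/0.3464·5.17 = 10.35 Pa.

ΔP ≈ 10.35 Pa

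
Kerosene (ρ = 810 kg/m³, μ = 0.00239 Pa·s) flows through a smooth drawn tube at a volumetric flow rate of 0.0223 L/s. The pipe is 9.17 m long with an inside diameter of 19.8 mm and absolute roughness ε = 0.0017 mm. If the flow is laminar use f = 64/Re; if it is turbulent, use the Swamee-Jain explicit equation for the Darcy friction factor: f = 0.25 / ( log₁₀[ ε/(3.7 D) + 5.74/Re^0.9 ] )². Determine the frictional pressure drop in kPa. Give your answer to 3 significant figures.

ΔP ≈ 0.130 kPa

Q = 0.0223 L/s = 0.0223/1000 = 2.23e-05 m³/s.
Cross-sectional area A = πD²/4 = π(0.0198)²/4 = 0.0003079 m²; mean velocity V = Q/A = 2.23e-05/0.0003079 = 0.07242 m/s.
Reynolds number Re = ρVD/μ = 810 · 0.07242 · 0.0198 / 0.00239 = 486.
Re < 2300 → laminar flow, so f = 64/Re = 64/486 = 0.1317 (the turbulent correlation is not needed).
Darcy-Weisbach: ΔP = f(L/D)(ρV²/2) = 0.1317·(9.17/0.0198)·(810·0.07242²/2) = 0.1317·463.1·2.124 = 129.6 Pa.
ΔP = 129.6 Pa = 0.130 kPa.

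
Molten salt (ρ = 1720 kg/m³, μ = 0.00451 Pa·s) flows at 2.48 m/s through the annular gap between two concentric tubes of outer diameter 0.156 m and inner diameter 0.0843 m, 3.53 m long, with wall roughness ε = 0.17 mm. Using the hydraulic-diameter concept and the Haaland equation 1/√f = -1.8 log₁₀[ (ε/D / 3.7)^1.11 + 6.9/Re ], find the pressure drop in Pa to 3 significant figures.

ΔP ≈ 6900 Pa

Hydraulic diameter D_h = 4A/P = D_o - D_i = 0.156 - 0.0843 = 0.0717 m.
Re = ρVD_h/μ = 1720·2.48·0.0717/0.00451 = 6.781e+04.
ε/D_h = 0.00017/0.0717 = 0.00237; Haaland gives 1/√f = -1.8 log₁₀[0.000285+0.000102] = 6.142, so f = 0.02651.
ΔP = f(L/D_h)(ρV²/2) = 0.02651·3.53/0.0717·5289 = 6903 Pa.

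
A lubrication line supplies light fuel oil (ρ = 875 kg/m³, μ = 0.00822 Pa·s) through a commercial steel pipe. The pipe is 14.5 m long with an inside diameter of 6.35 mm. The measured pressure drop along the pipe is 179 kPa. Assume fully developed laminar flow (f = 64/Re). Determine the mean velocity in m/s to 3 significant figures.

For laminar flow, f = 64/Re with Re = ρVD/μ, so Darcy-Weisbach reduces to ΔP = 32μLV/D². Solving for V: V = ΔP·D²/(32μL) = 1.79e+05·(0.00635)²/(32·0.00822·14.5) = 1.892 m/s.
Check: Re = ρVD/μ = 875·1.892·0.00635/0.00822 = 1279 < 2300, so the laminar assumption holds.

V ≈ 1.89 m/s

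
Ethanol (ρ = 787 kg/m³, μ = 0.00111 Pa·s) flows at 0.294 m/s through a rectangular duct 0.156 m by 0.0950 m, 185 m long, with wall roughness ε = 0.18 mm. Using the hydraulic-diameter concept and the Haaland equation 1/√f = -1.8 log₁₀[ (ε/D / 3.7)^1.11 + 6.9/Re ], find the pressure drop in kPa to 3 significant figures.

ΔP ≈ 1.47 kPa

Hydraulic diameter D_h = 4A/P = 4·(0.156·0.095)/(2·(0.156+0.095)) = 0.05928/0.502 = 0.1181 m.
Re = ρVD_h/μ = 787·0.294·0.1181/0.00111 = 2.462e+04.
ε/D_h = 0.00018/0.1181 = 0.00152; Haaland gives 1/√f = -1.8 log₁₀[0.000175+0.00028] = 6.015, so f = 0.02764.
ΔP = f(L/D_h)(ρV²/2) = 0.02764·185/0.1181·34.01 = 1473 Pa.
ΔP = 1.47 kPa.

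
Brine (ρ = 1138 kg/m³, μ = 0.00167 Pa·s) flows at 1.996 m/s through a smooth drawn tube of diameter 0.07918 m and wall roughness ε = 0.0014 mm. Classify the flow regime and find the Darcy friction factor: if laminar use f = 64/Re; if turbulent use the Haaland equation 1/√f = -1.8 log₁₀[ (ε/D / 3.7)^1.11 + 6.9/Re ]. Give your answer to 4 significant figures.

f ≈ 0.01762

Re = ρVD/μ = 1138·1.996·0.07918/0.00167 = 1.077e+05.
Re > 4000 → turbulent. ε/D = 1.4e-06/0.07918 = 1.77e-05; Haaland: 1/√f = -1.8 log₁₀[1.24e-06 + 6.41e-05] = 7.533, so f = 0.01762.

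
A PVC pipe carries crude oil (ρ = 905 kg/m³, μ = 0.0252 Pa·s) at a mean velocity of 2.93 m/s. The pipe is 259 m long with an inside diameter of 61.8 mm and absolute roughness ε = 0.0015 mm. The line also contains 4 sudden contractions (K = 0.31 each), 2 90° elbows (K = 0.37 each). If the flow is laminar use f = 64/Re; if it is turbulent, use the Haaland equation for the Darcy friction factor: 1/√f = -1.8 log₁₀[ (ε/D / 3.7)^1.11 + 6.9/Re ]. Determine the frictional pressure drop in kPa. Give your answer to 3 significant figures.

Reynolds number Re = ρVD/μ = 905 · 2.93 · 0.0618 / 0.0252 = 6503.
Re > 4000 → turbulent. Relative roughness ε/D = 1.5e-06/0.0618 = 2.43e-05. Haaland: 1/√f = -1.8 log₁₀[(2.43e-05/3.7)^1.11 + 6.9/6503] = -1.8 log₁₀[1.77e-06 + 0.00106] = 5.352, so f = 0.03491.
Total minor-loss coefficient ΣK = 4·0.31 + 2·0.37 = 1.98.
ΔP = [f·L/D + ΣK]·(ρV²/2) = [0.03491·259/0.0618 + 1.98]·(905·2.93²/2) = [146.3 + 1.98]·3885 = 5.76e+05 Pa.
ΔP = 5.76e+05 Pa = 576 kPa.

ΔP ≈ 576 kPa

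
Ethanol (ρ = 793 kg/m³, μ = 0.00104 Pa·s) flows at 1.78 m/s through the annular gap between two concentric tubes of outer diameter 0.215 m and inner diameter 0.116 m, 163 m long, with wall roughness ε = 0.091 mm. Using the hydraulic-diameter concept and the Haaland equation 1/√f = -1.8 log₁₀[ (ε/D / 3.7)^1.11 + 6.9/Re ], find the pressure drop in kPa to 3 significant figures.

Hydraulic diameter D_h = 4A/P = D_o - D_i = 0.215 - 0.116 = 0.099 m.
Re = ρVD_h/μ = 793·1.78·0.099/0.00104 = 1.344e+05.
ε/D_h = 9.1e-05/0.099 = 0.000919; Haaland gives 1/√f = -1.8 log₁₀[9.97e-05+5.14e-05] = 6.878, so f = 0.02114.
ΔP = f(L/D_h)(ρV²/2) = 0.02114·163/0.099·1256 = 4.373e+04 Pa.
ΔP = 43.7 kPa.

ΔP ≈ 43.7 kPa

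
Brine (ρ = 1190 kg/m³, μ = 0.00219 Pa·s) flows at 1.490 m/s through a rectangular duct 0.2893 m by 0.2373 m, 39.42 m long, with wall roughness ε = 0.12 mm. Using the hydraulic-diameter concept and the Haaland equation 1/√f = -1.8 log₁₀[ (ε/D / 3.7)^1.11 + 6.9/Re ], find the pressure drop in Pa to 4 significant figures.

ΔP ≈ 3662 Pa

Hydraulic diameter D_h = 4A/P = 4·(0.2893·0.2373)/(2·(0.2893+0.2373)) = 0.2746/1.053 = 0.2607 m.
Re = ρVD_h/μ = 1190·1.49·0.2607/0.00219 = 2.111e+05.
ε/D_h = 0.00012/0.2607 = 0.00046; Haaland gives 1/√f = -1.8 log₁₀[4.63e-05+3.27e-05] = 7.385, so f = 0.01834.
ΔP = f(L/D_h)(ρV²/2) = 0.01834·39.42/0.2607·1321 = 3662 Pa.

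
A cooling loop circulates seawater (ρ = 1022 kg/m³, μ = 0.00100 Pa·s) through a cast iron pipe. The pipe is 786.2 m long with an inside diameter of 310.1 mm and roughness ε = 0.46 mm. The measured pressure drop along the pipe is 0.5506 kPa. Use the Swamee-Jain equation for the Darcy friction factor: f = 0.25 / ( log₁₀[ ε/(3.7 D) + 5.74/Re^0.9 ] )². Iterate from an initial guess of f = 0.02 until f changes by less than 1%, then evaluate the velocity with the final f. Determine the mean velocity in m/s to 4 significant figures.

V ≈ 0.1274 m/s

Rearranging Darcy-Weisbach: V = √(2·ΔP·D/(f·L·ρ)). With ε/D = 0.00046/0.3101 = 0.00148, iterate starting from f = 0.02:
  f = 0.02 → V = √(2·550.6·0.3101/(0.02·786.2·1022)) = 0.1458 m/s; Re = ρVD/μ = 4.62e+04; f → 0.02574
  f = 0.02574 → V = 0.1285 m/s; Re = 4.072e+04; f → 0.02614
  f = 0.02614 → V = 0.1275 m/s; Re = 4.041e+04; f → 0.02617
Converged (Δf/f < 1%). With the final f = 0.02617: V = √(2·550.6·0.3101/(0.02617·786.2·1022)) = 0.1274 m/s.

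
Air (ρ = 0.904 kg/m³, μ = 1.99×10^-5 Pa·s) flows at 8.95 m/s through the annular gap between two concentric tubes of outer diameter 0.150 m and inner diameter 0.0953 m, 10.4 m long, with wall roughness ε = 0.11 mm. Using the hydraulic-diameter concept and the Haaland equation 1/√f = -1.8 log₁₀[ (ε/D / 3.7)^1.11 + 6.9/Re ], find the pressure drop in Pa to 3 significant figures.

ΔP ≈ 200 Pa

Hydraulic diameter D_h = 4A/P = D_o - D_i = 0.15 - 0.0953 = 0.0547 m.
Re = ρVD_h/μ = 0.904·8.95·0.0547/1.99e-05 = 2.224e+04.
ε/D_h = 0.00011/0.0547 = 0.00201; Haaland gives 1/√f = -1.8 log₁₀[0.000238+0.00031] = 5.87, so f = 0.02902.
ΔP = f(L/D_h)(ρV²/2) = 0.02902·10.4/0.0547·36.21 = 199.8 Pa.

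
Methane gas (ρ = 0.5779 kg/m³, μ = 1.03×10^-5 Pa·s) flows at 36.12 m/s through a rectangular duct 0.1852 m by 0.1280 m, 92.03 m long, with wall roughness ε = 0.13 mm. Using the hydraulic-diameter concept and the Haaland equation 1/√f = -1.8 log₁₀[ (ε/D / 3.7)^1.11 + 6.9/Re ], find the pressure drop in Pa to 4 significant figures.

Hydraulic diameter D_h = 4A/P = 4·(0.1852·0.128)/(2·(0.1852+0.128)) = 0.09482/0.6264 = 0.1514 m.
Re = ρVD_h/μ = 0.5779·36.12·0.1514/1.03e-05 = 3.068e+05.
ε/D_h = 0.00013/0.1514 = 0.000859; Haaland gives 1/√f = -1.8 log₁₀[9.25e-05+2.25e-05] = 7.091, so f = 0.01989.
ΔP = f(L/D_h)(ρV²/2) = 0.01989·92.03/0.1514·377 = 4558 Pa.

ΔP ≈ 4558 Pa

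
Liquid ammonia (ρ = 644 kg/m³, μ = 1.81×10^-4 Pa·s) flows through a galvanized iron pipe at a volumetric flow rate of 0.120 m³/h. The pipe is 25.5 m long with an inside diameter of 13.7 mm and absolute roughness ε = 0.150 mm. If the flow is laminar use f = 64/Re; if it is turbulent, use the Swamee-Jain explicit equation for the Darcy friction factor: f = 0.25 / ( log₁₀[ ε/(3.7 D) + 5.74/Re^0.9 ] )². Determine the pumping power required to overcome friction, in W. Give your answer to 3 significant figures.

Q = 0.120 m³/h = 0.120/3600 = 3.333e-05 m³/s.
Cross-sectional area A = πD²/4 = π(0.0137)²/4 = 0.0001474 m²; mean velocity V = Q/A = 3.333e-05/0.0001474 = 0.2261 m/s.
Reynolds number Re = ρVD/μ = 644 · 0.2261 · 0.0137 / 0.000181 = 1.102e+04.
Re > 4000 → turbulent. Relative roughness ε/D = 0.00015/0.0137 = 0.0109. Swamee-Jain: f = 0.25/(log₁₀[0.0109/3.7 + 5.74/1.102e+04^0.9])² = 0.25/(log₁₀[0.00296 + 0.00132])² = 0.25/(-2.369)² = 0.04456.
Darcy-Weisbach: ΔP = f(L/D)(ρV²/2) = 0.04456·(25.5/0.0137)·(644·0.2261²/2) = 0.04456·1861·16.46 = 1366 Pa.
Pumping power P = QΔP = 3.333e-05·1366 = 0.04552 W = 0.0455 W.

P ≈ 0.0455 W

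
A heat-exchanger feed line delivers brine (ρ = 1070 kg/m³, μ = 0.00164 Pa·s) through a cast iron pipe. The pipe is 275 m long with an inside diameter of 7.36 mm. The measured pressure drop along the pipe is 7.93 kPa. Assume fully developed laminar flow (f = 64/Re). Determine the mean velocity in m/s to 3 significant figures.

V ≈ 0.0298 m/s

For laminar flow, f = 64/Re with Re = ρVD/μ, so Darcy-Weisbach reduces to ΔP = 32μLV/D². Solving for V: V = ΔP·D²/(32μL) = 7930·(0.00736)²/(32·0.00164·275) = 0.02976 m/s.
Check: Re = ρVD/μ = 1070·0.02976·0.00736/0.00164 = 142.9 < 2300, so the laminar assumption holds.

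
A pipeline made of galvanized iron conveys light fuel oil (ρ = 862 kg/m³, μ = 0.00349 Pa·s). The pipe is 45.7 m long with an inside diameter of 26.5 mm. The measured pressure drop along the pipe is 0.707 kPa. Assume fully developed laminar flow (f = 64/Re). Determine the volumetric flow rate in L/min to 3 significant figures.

For laminar flow, f = 64/Re with Re = ρVD/μ, so Darcy-Weisbach reduces to ΔP = 32μLV/D². Solving for V: V = ΔP·D²/(32μL) = 707·(0.0265)²/(32·0.00349·45.7) = 0.09728 m/s.
Check: Re = ρVD/μ = 862·0.09728·0.0265/0.00349 = 636.7 < 2300, so the laminar assumption holds.
Q = V·A = 0.09728·(π/4·0.0265²) = 5.365e-05 m³/s = 3.22 L/min.

Q ≈ 3.22 L/min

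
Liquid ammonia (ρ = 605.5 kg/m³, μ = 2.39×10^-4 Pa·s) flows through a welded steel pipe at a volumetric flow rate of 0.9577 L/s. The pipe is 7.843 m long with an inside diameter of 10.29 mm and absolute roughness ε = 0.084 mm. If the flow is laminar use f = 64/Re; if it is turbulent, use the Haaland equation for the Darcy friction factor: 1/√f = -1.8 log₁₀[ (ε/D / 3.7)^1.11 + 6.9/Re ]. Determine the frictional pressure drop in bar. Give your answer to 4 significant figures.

ΔP ≈ 10.93 bar

Q = 0.9577 L/s = 0.9577/1000 = 0.0009577 m³/s.
Cross-sectional area A = πD²/4 = π(0.01029)²/4 = 8.316e-05 m²; mean velocity V = Q/A = 0.0009577/8.316e-05 = 11.52 m/s.
Reynolds number Re = ρVD/μ = 605.5 · 11.52 · 0.01029 / 0.000239 = 3.002e+05.
Re > 4000 → turbulent. Relative roughness ε/D = 8.4e-05/0.01029 = 0.00816. Haaland: 1/√f = -1.8 log₁₀[(0.00816/3.7)^1.11 + 6.9/3.002e+05] = -1.8 log₁₀[0.00113 + 2.3e-05] = 5.292, so f = 0.03571.
Darcy-Weisbach: ΔP = f(L/D)(ρV²/2) = 0.03571·(7.843/0.01029)·(605.5·11.52²/2) = 0.03571·762.2·4.015e+04 = 1.093e+06 Pa.
ΔP = 1.093e+06 Pa = 10.93 bar.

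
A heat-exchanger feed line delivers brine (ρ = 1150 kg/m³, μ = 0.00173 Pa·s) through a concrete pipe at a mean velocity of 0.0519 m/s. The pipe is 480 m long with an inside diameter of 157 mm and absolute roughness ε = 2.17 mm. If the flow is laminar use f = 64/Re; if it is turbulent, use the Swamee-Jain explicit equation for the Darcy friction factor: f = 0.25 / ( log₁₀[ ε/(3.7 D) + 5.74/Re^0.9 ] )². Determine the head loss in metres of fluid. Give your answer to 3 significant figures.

h_f ≈ 0.0216 m

Reynolds number Re = ρVD/μ = 1150 · 0.0519 · 0.157 / 0.00173 = 5416.
Re > 4000 → turbulent. Relative roughness ε/D = 0.00217/0.157 = 0.0138. Swamee-Jain: f = 0.25/(log₁₀[0.0138/3.7 + 5.74/5416^0.9])² = 0.25/(log₁₀[0.00374 + 0.0025])² = 0.25/(-2.205)² = 0.05142.
Darcy-Weisbach: ΔP = f(L/D)(ρV²/2) = 0.05142·(480/0.157)·(1150·0.0519²/2) = 0.05142·3057·1.549 = 243.5 Pa.
Head loss h_f = ΔP/(ρg) = 243.5/(1150·9.81) = 0.0216 m.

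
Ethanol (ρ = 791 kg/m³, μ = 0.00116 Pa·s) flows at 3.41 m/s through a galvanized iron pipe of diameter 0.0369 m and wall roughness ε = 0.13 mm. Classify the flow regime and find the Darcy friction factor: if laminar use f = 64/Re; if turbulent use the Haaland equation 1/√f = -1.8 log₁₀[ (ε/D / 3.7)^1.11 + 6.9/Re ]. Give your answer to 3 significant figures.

Re = ρVD/μ = 791·3.41·0.0369/0.00116 = 8.58e+04.
Re > 4000 → turbulent. ε/D = 0.00013/0.0369 = 0.00352; Haaland: 1/√f = -1.8 log₁₀[0.000443 + 8.04e-05] = 5.906, so f = 0.02867.

f ≈ 0.0287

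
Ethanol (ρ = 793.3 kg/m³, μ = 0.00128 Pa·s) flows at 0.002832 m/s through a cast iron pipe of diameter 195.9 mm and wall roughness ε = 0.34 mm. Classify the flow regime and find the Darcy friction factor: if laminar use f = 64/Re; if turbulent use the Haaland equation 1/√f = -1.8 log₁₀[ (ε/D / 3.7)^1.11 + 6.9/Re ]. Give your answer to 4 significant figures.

Re = ρVD/μ = 793.3·0.002832·0.1959/0.00128 = 343.8.
Re < 2300 → laminar, so f = 64/Re = 0.1861 (roughness is irrelevant in laminar flow).

f ≈ 0.1861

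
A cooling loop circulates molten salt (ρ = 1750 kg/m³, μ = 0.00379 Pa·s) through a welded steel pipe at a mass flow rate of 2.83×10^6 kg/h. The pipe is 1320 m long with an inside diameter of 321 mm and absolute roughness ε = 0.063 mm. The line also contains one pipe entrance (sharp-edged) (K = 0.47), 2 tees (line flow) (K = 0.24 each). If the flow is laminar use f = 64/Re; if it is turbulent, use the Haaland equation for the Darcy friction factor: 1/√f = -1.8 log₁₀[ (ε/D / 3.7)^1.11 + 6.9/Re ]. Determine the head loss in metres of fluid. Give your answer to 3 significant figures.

ṁ = 2.83×10^6 kg/h = 2.83×10^6/3600 = 786.1 kg/s.
A = πD²/4 = π(0.321)²/4 = 0.08093 m²; mean velocity V = ṁ/(ρA) = 786.1/(1750 · 0.08093) = 5.551 m/s.
Reynolds number Re = ρVD/μ = 1750 · 5.551 · 0.321 / 0.00379 = 8.227e+05.
Re > 4000 → turbulent. Relative roughness ε/D = 6.3e-05/0.321 = 0.000196. Haaland: 1/√f = -1.8 log₁₀[(0.000196/3.7)^1.11 + 6.9/8.227e+05] = -1.8 log₁₀[1.8e-05 + 8.39e-06] = 8.243, so f = 0.01472.
Total minor-loss coefficient ΣK = 1·0.47 + 2·0.24 = 0.95.
ΔP = [f·L/D + ΣK]·(ρV²/2) = [0.01472·1320/0.321 + 0.95]·(1750·5.551²/2) = [60.53 + 0.95]·2.696e+04 = 1.657e+06 Pa.
Head loss h_f = ΔP/(ρg) = 1.657e+06/(1750·9.81) = 96.5 m.

h_f ≈ 96.5 m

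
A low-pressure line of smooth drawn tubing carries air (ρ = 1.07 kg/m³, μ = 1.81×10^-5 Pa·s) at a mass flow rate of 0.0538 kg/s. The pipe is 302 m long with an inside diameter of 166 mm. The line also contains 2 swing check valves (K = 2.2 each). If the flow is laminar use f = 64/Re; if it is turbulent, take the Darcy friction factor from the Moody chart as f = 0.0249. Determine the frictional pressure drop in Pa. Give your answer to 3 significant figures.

A = πD²/4 = π(0.166)²/4 = 0.02164 m²; mean velocity V = ṁ/(ρA) = 0.0538/(1.07 · 0.02164) = 2.323 m/s.
Reynolds number Re = ρVD/μ = 1.07 · 2.323 · 0.166 / 1.81e-05 = 2.28e+04.
Re > 4000 → turbulent; use the Moody-chart value f = 0.0249.
Total minor-loss coefficient ΣK = 2·2.2 = 4.4.
ΔP = [f·L/D + ΣK]·(ρV²/2) = [0.0249·302/0.166 + 4.4]·(1.07·2.323²/2) = [45.3 + 4.4]·2.888 = 143.5 Pa.

ΔP ≈ 144 Pa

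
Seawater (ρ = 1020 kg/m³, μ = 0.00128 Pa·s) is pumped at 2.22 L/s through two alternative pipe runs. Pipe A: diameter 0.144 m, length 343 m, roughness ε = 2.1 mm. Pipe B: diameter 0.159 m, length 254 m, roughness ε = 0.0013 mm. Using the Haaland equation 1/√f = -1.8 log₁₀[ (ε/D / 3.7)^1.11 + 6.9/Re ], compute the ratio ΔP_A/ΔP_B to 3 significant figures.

Pipe A: V = Q/A = 0.00222/0.01629 = 0.1363 m/s; Re = 1.564e+04; ε/D = 0.0146; Haaland → f = 0.0461; ΔP_A = f(L/D)(ρV²/2) = 1041 Pa.
Pipe B: V = Q/A = 0.00222/0.01986 = 0.1118 m/s; Re = 1.417e+04; ε/D = 8.18e-06; Haaland → f = 0.02814; ΔP_B = f(L/D)(ρV²/2) = 286.6 Pa.
ΔP_A/ΔP_B = 1041/286.6 = 3.63.

ΔP_A/ΔP_B ≈ 3.63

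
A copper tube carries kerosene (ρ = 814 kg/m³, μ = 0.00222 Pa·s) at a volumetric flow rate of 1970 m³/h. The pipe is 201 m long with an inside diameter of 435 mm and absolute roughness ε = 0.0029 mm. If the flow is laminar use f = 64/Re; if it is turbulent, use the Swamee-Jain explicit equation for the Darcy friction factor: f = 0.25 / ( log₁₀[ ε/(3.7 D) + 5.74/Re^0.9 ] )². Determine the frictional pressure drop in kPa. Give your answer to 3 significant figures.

ΔP ≈ 32.7 kPa

Q = 1970 m³/h = 1970/3600 = 0.5472 m³/s.
Cross-sectional area A = πD²/4 = π(0.435)²/4 = 0.1486 m²; mean velocity V = Q/A = 0.5472/0.1486 = 3.682 m/s.
Reynolds number Re = ρVD/μ = 814 · 3.682 · 0.435 / 0.00222 = 5.873e+05.
Re > 4000 → turbulent. Relative roughness ε/D = 2.9e-06/0.435 = 6.67e-06. Swamee-Jain: f = 0.25/(log₁₀[6.67e-06/3.7 + 5.74/5.873e+05^0.9])² = 0.25/(log₁₀[1.8e-06 + 3.69e-05])² = 0.25/(-4.412)² = 0.01284.
Darcy-Weisbach: ΔP = f(L/D)(ρV²/2) = 0.01284·(201/0.435)·(814·3.682²/2) = 0.01284·462.1·5518 = 3.274e+04 Pa.
ΔP = 3.274e+04 Pa = 32.7 kPa.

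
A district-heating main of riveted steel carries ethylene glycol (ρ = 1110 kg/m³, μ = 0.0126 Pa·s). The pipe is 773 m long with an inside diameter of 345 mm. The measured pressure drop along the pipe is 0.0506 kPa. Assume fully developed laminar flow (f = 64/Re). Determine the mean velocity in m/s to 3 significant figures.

For laminar flow, f = 64/Re with Re = ρVD/μ, so Darcy-Weisbach reduces to ΔP = 32μLV/D². Solving for V: V = ΔP·D²/(32μL) = 50.6·(0.345)²/(32·0.0126·773) = 0.01932 m/s.
Check: Re = ρVD/μ = 1110·0.01932·0.345/0.0126 = 587.3 < 2300, so the laminar assumption holds.

V ≈ 0.0193 m/s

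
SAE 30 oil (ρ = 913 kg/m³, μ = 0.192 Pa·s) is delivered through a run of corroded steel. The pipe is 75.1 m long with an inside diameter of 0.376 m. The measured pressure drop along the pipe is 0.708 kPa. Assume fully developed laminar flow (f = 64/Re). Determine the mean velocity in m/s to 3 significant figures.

V ≈ 0.217 m/s

For laminar flow, f = 64/Re with Re = ρVD/μ, so Darcy-Weisbach reduces to ΔP = 32μLV/D². Solving for V: V = ΔP·D²/(32μL) = 708·(0.376)²/(32·0.192·75.1) = 0.2169 m/s.
Check: Re = ρVD/μ = 913·0.2169·0.376/0.192 = 387.9 < 2300, so the laminar assumption holds.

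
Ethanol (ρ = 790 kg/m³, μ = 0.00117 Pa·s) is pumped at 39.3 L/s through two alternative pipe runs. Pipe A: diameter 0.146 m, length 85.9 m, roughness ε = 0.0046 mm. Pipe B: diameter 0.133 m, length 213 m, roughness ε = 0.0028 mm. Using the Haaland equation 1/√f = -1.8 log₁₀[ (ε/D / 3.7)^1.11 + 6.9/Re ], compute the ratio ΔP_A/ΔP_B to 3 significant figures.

ΔP_A/ΔP_B ≈ 0.259

Pipe A: V = Q/A = 0.0393/0.01674 = 2.347 m/s; Re = 2.314e+05; ε/D = 3.15e-05; Haaland → f = 0.01529; ΔP_A = f(L/D)(ρV²/2) = 1.958e+04 Pa.
Pipe B: V = Q/A = 0.0393/0.01389 = 2.829 m/s; Re = 2.54e+05; ε/D = 2.11e-05; Haaland → f = 0.01496; ΔP_B = f(L/D)(ρV²/2) = 7.571e+04 Pa.
ΔP_A/ΔP_B = 1.958e+04/7.571e+04 = 0.259.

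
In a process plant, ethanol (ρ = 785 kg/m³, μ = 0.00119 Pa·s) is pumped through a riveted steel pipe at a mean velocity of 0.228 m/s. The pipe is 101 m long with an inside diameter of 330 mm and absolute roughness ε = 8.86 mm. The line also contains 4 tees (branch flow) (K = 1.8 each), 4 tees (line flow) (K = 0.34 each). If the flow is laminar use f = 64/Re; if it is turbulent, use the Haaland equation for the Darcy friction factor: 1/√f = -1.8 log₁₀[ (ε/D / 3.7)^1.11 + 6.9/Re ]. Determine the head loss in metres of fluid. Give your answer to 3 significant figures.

Reynolds number Re = ρVD/μ = 785 · 0.228 · 0.33 / 0.00119 = 4.963e+04.
Re > 4000 → turbulent. Relative roughness ε/D = 0.00886/0.33 = 0.0268. Haaland: 1/√f = -1.8 log₁₀[(0.0268/3.7)^1.11 + 6.9/4.963e+04] = -1.8 log₁₀[0.00422 + 0.000139] = 4.249, so f = 0.05539.
Total minor-loss coefficient ΣK = 4·1.8 + 4·0.34 = 8.56.
ΔP = [f·L/D + ΣK]·(ρV²/2) = [0.05539·101/0.33 + 8.56]·(785·0.228²/2) = [16.95 + 8.56]·20.4 = 520.6 Pa.
Head loss h_f = ΔP/(ρg) = 520.6/(785·9.81) = 0.0676 m.

h_f ≈ 0.0676 m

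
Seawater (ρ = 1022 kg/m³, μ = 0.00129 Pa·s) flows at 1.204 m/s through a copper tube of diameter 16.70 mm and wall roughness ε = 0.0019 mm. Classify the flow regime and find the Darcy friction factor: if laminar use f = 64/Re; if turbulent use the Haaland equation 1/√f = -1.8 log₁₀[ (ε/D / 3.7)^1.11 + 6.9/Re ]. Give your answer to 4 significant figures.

f ≈ 0.02744

Re = ρVD/μ = 1022·1.204·0.0167/0.00129 = 1.593e+04.
Re > 4000 → turbulent. ε/D = 1.9e-06/0.0167 = 0.000114; Haaland: 1/√f = -1.8 log₁₀[9.81e-06 + 0.000433] = 6.037, so f = 0.02744.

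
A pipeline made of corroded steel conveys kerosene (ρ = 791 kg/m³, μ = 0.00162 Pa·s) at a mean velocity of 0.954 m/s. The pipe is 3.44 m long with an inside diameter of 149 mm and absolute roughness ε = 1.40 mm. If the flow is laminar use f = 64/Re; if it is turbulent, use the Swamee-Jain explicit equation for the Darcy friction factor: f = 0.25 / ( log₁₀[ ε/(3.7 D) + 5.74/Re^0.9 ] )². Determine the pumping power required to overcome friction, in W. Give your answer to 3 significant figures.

Reynolds number Re = ρVD/μ = 791 · 0.954 · 0.149 / 0.00162 = 6.941e+04.
Re > 4000 → turbulent. Relative roughness ε/D = 0.0014/0.149 = 0.0094. Swamee-Jain: f = 0.25/(log₁₀[0.0094/3.7 + 5.74/6.941e+04^0.9])² = 0.25/(log₁₀[0.00254 + 0.000252])² = 0.25/(-2.554)² = 0.03832.
Darcy-Weisbach: ΔP = f(L/D)(ρV²/2) = 0.03832·(3.44/0.149)·(791·0.954²/2) = 0.03832·23.09·360 = 318.5 Pa.
Q = V·A = 0.954·0.01744 = 0.01663 m³/s.
Pumping power P = QΔP = 0.01663·318.5 = 5.298 W = 5.30 W.

P ≈ 5.30 W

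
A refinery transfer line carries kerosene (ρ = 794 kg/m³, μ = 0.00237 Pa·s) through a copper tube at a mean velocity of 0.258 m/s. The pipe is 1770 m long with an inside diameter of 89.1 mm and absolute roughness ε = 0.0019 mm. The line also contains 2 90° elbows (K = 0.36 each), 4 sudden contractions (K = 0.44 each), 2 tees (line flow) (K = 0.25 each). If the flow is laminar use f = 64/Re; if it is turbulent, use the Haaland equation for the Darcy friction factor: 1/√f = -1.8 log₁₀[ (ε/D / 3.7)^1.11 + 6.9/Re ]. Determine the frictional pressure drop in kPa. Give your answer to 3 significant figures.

ΔP ≈ 17.5 kPa

Reynolds number Re = ρVD/μ = 794 · 0.258 · 0.0891 / 0.00237 = 7701.
Re > 4000 → turbulent. Relative roughness ε/D = 1.9e-06/0.0891 = 2.13e-05. Haaland: 1/√f = -1.8 log₁₀[(2.13e-05/3.7)^1.11 + 6.9/7701] = -1.8 log₁₀[1.53e-06 + 0.000896] = 5.485, so f = 0.03324.
Total minor-loss coefficient ΣK = 2·0.36 + 4·0.44 + 2·0.25 = 2.98.
ΔP = [f·L/D + ΣK]·(ρV²/2) = [0.03324·1770/0.0891 + 2.98]·(794·0.258²/2) = [660.4 + 2.98]·26.43 = 1.753e+04 Pa.
ΔP = 1.753e+04 Pa = 17.5 kPa.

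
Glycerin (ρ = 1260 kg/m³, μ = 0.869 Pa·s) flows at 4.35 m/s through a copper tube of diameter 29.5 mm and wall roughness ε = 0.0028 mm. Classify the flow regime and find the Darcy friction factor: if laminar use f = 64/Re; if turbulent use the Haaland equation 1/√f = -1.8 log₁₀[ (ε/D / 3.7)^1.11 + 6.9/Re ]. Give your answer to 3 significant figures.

Re = ρVD/μ = 1260·4.35·0.0295/0.869 = 186.1.
Re < 2300 → laminar, so f = 64/Re = 0.344 (roughness is irrelevant in laminar flow).

f ≈ 0.344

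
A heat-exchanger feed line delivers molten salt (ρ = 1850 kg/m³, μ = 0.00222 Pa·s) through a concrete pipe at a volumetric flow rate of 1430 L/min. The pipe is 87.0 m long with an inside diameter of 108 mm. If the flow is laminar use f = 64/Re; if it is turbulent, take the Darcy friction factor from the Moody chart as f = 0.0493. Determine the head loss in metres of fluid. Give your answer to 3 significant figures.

Q = 1430 L/min = 1430/60000 = 0.02383 m³/s.
Cross-sectional area A = πD²/4 = π(0.108)²/4 = 0.009161 m²; mean velocity V = Q/A = 0.02383/0.009161 = 2.602 m/s.
Reynolds number Re = ρVD/μ = 1850 · 2.602 · 0.108 / 0.00222 = 2.341e+05.
Re > 4000 → turbulent; use the Moody-chart value f = 0.0493.
Darcy-Weisbach: ΔP = f(L/D)(ρV²/2) = 0.0493·(87/0.108)·(1850·2.602²/2) = 0.0493·805.6·6261 = 2.486e+05 Pa.
Head loss h_f = ΔP/(ρg) = 2.486e+05/(1850·9.81) = 13.7 m.

h_f ≈ 13.7 m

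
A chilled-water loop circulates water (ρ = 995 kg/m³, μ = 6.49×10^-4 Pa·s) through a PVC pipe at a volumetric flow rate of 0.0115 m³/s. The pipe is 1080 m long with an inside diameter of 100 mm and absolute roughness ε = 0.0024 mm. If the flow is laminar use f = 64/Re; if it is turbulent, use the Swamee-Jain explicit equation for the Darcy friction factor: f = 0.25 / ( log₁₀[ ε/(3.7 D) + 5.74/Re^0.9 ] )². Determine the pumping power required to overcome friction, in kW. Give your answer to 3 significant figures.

P ≈ 2.04 kW

Cross-sectional area A = πD²/4 = π(0.1)²/4 = 0.007854 m²; mean velocity V = Q/A = 0.0115/0.007854 = 1.464 m/s.
Reynolds number Re = ρVD/μ = 995 · 1.464 · 0.1 / 0.000649 = 2.245e+05.
Re > 4000 → turbulent. Relative roughness ε/D = 2.4e-06/0.1 = 2.4e-05. Swamee-Jain: f = 0.25/(log₁₀[2.4e-05/3.7 + 5.74/2.245e+05^0.9])² = 0.25/(log₁₀[6.49e-06 + 8.77e-05])² = 0.25/(-4.026)² = 0.01542.
Darcy-Weisbach: ΔP = f(L/D)(ρV²/2) = 0.01542·(1080/0.1)·(995·1.464²/2) = 0.01542·1.08e+04·1067 = 1.777e+05 Pa.
Pumping power P = QΔP = 0.0115·1.777e+05 = 2043 W = 2.04 kW.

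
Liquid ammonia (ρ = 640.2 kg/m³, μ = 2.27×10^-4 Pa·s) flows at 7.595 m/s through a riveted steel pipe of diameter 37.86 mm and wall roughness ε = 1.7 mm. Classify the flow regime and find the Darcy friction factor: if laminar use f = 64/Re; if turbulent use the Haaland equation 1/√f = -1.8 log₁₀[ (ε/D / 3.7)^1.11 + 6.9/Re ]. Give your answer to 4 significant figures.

Re = ρVD/μ = 640.2·7.595·0.03786/0.000227 = 8.11e+05.
Re > 4000 → turbulent. ε/D = 0.0017/0.03786 = 0.0449; Haaland: 1/√f = -1.8 log₁₀[0.00747 + 8.51e-06] = 3.827, so f = 0.06827.

f ≈ 0.06827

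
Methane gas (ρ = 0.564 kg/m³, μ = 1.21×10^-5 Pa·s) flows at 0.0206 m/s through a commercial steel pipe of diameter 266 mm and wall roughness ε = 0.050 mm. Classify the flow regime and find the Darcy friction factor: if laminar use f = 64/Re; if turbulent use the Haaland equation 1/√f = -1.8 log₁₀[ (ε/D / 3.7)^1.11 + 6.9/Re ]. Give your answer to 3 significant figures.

Re = ρVD/μ = 0.564·0.0206·0.266/1.21e-05 = 255.4.
Re < 2300 → laminar, so f = 64/Re = 0.2506 (roughness is irrelevant in laminar flow).

f ≈ 0.251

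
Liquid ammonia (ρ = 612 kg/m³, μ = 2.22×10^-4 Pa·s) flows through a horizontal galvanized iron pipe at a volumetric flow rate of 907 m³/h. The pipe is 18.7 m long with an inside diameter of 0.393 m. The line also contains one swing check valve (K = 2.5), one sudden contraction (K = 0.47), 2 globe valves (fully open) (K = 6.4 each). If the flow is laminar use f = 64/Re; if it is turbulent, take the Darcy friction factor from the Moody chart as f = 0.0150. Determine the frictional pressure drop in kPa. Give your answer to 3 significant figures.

ΔP ≈ 21.8 kPa

Q = 907 m³/h = 907/3600 = 0.2519 m³/s.
Cross-sectional area A = πD²/4 = π(0.393)²/4 = 0.1213 m²; mean velocity V = Q/A = 0.2519/0.1213 = 2.077 m/s.
Reynolds number Re = ρVD/μ = 612 · 2.077 · 0.393 / 0.000222 = 2.25e+06.
Re > 4000 → turbulent; use the Moody-chart value f = 0.0150.
Total minor-loss coefficient ΣK = 1·2.5 + 1·0.47 + 2·6.4 = 15.8.
ΔP = [f·L/D + ΣK]·(ρV²/2) = [0.015·18.7/0.393 + 15.8]·(612·2.077²/2) = [0.7137 + 15.8]·1320 = 2.176e+04 Pa.
ΔP = 2.176e+04 Pa = 21.8 kPa.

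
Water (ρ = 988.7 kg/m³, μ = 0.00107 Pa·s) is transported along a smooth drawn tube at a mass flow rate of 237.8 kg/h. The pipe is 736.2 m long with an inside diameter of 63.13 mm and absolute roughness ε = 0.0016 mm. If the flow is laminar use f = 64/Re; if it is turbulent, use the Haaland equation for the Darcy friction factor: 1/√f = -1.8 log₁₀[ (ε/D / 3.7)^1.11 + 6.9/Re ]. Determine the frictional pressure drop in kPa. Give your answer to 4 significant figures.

ΔP ≈ 0.1350 kPa

ṁ = 237.8 kg/h = 237.8/3600 = 0.06606 kg/s.
A = πD²/4 = π(0.06313)²/4 = 0.00313 m²; mean velocity V = ṁ/(ρA) = 0.06606/(988.7 · 0.00313) = 0.02134 m/s.
Reynolds number Re = ρVD/μ = 988.7 · 0.02134 · 0.06313 / 0.00107 = 1245.
Re < 2300 → laminar flow, so f = 64/Re = 64/1245 = 0.0514 (the turbulent correlation is not needed).
Darcy-Weisbach: ΔP = f(L/D)(ρV²/2) = 0.0514·(736.2/0.06313)·(988.7·0.02134²/2) = 0.0514·1.166e+04·0.2252 = 135 Pa.
ΔP = 135 Pa = 0.1350 kPa.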